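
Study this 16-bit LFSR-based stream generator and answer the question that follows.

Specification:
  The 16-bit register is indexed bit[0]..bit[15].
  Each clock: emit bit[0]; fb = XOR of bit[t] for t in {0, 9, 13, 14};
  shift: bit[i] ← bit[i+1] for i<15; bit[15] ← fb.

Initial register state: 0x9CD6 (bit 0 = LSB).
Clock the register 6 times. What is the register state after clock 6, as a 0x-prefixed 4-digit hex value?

0xDA73

reg_0 = 0x9CD6
clock 1: out=0, reg = 0x4E6B
clock 2: out=1, reg = 0xA735
clock 3: out=1, reg = 0xD39A
clock 4: out=0, reg = 0x69CD
clock 5: out=1, reg = 0xB4E6
clock 6: out=0, reg = 0xDA73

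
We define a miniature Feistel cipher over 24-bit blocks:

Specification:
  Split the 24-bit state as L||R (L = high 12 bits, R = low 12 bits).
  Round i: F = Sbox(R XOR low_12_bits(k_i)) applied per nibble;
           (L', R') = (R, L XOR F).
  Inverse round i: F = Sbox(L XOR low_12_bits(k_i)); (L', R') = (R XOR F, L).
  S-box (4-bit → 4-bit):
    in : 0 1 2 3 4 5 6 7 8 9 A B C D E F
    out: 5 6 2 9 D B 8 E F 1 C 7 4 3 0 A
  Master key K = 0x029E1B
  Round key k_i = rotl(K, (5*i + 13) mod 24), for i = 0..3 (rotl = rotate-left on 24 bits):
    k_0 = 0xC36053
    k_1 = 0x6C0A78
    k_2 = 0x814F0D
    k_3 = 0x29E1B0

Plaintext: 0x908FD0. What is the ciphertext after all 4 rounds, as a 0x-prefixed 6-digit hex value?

s_0 = plaintext = 0x908FD0
s_1 = Round(s_0, k_0) = 0xFD03F1
s_2 = Round(s_1, k_1) = 0x3F1E21
s_3 = Round(s_2, k_2) = 0xE215D5
s_4 = Round(s_3, k_3) = 0x5D53AA

0x5D53AA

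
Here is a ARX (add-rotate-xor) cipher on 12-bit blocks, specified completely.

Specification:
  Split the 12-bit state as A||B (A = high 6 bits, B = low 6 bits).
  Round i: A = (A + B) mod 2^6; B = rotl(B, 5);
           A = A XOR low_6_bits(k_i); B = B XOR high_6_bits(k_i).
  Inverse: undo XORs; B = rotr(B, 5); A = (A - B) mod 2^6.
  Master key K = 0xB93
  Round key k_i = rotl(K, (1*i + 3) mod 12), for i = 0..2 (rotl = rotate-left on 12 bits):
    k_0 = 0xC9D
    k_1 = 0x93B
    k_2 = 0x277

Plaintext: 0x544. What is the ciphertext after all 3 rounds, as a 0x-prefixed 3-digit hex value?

0xF17

s_0 = plaintext = 0x544
s_1 = Round(s_0, k_0) = 0x130
s_2 = Round(s_1, k_1) = 0x3FC
s_3 = Round(s_2, k_2) = 0xF17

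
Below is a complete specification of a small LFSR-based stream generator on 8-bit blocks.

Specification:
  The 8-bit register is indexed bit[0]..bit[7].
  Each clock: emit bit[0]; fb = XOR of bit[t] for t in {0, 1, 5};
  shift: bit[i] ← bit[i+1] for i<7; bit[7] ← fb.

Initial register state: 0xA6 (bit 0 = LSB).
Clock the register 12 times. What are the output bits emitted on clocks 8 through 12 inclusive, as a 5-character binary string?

reg_0 = 0xA6
clock 1: out=0, reg = 0x53
clock 2: out=1, reg = 0x29
clock 3: out=1, reg = 0x14
clock 4: out=0, reg = 0x0A
clock 5: out=0, reg = 0x85
clock 6: out=1, reg = 0xC2
clock 7: out=0, reg = 0xE1
clock 8: out=1, reg = 0x70
clock 9: out=0, reg = 0xB8
clock 10: out=0, reg = 0xDC
clock 11: out=0, reg = 0x6E
clock 12: out=0, reg = 0x37

10000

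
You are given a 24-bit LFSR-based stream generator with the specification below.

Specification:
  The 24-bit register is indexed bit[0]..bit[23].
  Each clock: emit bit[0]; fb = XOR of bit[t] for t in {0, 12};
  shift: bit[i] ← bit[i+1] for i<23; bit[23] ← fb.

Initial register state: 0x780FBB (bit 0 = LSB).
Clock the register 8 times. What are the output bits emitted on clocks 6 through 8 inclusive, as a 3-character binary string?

101

reg_0 = 0x780FBB
clock 1: out=1, reg = 0xBC07DD
clock 2: out=1, reg = 0xDE03EE
clock 3: out=0, reg = 0x6F01F7
clock 4: out=1, reg = 0xB780FB
clock 5: out=1, reg = 0xDBC07D
clock 6: out=1, reg = 0xEDE03E
clock 7: out=0, reg = 0x76F01F
clock 8: out=1, reg = 0x3B780F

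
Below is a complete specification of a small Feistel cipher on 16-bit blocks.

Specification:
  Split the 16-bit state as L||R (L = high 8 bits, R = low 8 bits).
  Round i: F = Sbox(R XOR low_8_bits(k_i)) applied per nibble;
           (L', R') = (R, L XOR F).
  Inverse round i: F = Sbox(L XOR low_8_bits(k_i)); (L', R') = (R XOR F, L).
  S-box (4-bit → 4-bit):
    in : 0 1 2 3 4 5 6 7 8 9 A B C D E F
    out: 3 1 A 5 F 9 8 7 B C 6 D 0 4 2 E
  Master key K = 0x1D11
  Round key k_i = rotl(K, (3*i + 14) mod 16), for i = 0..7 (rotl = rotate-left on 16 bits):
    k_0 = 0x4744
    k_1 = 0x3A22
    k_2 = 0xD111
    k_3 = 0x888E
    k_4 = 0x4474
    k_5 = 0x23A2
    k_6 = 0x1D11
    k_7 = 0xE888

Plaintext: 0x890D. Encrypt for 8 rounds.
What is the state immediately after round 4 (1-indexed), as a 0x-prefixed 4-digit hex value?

s_0 = plaintext = 0x890D
s_1 = Round(s_0, k_0) = 0x0D75
s_2 = Round(s_1, k_1) = 0x759A
s_3 = Round(s_2, k_2) = 0x9AC8
s_4 = Round(s_3, k_3) = 0xC862
s_5 = Round(s_4, k_4) = 0x62D0
s_6 = Round(s_5, k_5) = 0xD018
s_7 = Round(s_6, k_6) = 0x18EC
s_8 = Round(s_7, k_7) = 0xEC97

0xC862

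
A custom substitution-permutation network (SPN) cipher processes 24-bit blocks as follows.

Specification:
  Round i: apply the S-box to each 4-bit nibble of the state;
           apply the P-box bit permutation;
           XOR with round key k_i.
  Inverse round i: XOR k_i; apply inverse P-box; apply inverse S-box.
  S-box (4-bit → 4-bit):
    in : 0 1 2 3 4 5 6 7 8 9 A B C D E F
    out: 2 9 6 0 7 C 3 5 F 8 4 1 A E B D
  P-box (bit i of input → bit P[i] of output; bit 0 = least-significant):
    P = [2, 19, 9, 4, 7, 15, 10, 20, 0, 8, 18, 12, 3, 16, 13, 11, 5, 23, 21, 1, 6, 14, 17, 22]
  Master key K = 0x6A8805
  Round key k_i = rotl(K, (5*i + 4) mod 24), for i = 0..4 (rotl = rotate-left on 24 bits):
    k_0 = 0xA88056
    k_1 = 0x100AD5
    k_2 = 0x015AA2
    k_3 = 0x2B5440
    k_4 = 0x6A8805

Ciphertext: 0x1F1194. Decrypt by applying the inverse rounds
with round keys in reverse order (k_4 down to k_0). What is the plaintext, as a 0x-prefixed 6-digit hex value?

0x60842D

s_0 = ciphertext = 0x1F1194
s_1 = InvRound(s_0, k_4) = 0x9AC8E9
s_2 = InvRound(s_1, k_3) = 0x34E183
s_3 = InvRound(s_2, k_2) = 0x37D8CA
s_4 = InvRound(s_3, k_1) = 0x256F0F
s_5 = InvRound(s_4, k_0) = 0x60842D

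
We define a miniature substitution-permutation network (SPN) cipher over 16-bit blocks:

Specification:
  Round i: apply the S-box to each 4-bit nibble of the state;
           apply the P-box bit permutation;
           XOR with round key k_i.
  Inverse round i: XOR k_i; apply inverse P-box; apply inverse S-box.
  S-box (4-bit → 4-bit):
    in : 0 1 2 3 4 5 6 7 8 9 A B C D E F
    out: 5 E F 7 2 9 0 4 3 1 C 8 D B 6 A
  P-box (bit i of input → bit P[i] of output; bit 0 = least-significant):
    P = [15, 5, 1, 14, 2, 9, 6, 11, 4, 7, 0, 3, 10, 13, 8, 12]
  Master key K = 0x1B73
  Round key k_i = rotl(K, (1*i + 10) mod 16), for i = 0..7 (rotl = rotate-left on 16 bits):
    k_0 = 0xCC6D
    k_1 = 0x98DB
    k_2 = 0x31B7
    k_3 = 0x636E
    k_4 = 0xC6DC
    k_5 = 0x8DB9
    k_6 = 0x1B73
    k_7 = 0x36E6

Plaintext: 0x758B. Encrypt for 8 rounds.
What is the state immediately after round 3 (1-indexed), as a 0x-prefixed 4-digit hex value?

s_0 = plaintext = 0x758B
s_1 = Round(s_0, k_0) = 0x8F71
s_2 = Round(s_1, k_1) = 0xFC31
s_3 = Round(s_2, k_2) = 0x43C8
s_4 = Round(s_3, k_3) = 0xCB9B
s_5 = Round(s_4, k_4) = 0x93D0
s_6 = Round(s_5, k_5) = 0x032E
s_7 = Round(s_6, k_6) = 0x1484
s_8 = Round(s_7, k_7) = 0x0542

0x43C8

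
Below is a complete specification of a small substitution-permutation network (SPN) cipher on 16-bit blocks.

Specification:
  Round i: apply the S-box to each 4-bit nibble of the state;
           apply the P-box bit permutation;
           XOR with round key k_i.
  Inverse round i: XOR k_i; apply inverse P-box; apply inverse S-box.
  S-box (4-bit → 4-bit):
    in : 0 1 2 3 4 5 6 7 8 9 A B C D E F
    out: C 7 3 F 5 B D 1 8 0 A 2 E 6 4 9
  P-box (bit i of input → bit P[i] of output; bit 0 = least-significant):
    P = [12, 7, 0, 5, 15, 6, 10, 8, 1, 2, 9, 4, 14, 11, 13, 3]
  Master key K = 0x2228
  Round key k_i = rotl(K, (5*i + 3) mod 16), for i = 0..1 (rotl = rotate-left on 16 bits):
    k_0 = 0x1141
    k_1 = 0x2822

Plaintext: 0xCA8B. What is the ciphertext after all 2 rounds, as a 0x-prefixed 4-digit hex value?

0x44FB

s_0 = plaintext = 0xCA8B
s_1 = Round(s_0, k_0) = 0x38DD
s_2 = Round(s_1, k_1) = 0x44FB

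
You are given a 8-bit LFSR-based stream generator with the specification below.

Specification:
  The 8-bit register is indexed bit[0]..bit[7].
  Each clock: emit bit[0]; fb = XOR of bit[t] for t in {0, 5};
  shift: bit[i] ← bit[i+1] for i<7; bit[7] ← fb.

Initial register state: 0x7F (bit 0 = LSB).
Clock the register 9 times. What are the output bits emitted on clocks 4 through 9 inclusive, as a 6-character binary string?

111100

reg_0 = 0x7F
clock 1: out=1, reg = 0x3F
clock 2: out=1, reg = 0x1F
clock 3: out=1, reg = 0x8F
clock 4: out=1, reg = 0xC7
clock 5: out=1, reg = 0xE3
clock 6: out=1, reg = 0x71
clock 7: out=1, reg = 0x38
clock 8: out=0, reg = 0x9C
clock 9: out=0, reg = 0x4E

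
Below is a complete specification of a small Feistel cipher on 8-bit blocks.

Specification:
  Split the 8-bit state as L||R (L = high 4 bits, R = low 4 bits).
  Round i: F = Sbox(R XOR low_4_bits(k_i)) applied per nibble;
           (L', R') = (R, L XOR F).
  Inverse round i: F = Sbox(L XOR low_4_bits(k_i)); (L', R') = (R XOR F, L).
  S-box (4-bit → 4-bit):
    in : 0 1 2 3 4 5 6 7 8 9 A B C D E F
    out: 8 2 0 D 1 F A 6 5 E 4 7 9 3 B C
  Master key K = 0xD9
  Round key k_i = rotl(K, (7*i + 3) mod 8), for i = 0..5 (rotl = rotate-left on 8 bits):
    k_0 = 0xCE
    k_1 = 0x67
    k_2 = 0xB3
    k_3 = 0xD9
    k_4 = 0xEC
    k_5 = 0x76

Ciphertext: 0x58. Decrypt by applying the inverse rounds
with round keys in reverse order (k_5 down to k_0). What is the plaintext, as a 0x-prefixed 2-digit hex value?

0x3F

s_0 = ciphertext = 0x58
s_1 = InvRound(s_0, k_5) = 0x55
s_2 = InvRound(s_1, k_4) = 0xB5
s_3 = InvRound(s_2, k_3) = 0x5B
s_4 = InvRound(s_3, k_2) = 0x15
s_5 = InvRound(s_4, k_1) = 0xF1
s_6 = InvRound(s_5, k_0) = 0x3F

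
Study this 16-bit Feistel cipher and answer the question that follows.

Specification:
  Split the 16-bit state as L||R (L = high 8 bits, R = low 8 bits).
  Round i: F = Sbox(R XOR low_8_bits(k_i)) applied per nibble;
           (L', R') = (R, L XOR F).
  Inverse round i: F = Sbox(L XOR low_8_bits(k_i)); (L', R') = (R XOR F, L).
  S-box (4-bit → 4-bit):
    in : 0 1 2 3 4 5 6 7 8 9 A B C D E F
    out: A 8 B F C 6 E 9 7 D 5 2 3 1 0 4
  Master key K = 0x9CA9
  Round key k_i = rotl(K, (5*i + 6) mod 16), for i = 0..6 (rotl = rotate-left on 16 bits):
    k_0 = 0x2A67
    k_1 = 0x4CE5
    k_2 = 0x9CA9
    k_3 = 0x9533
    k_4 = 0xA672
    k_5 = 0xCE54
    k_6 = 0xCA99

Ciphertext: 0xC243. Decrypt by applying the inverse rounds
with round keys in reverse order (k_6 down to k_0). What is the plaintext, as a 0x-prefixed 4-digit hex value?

s_0 = ciphertext = 0xC243
s_1 = InvRound(s_0, k_6) = 0x21C2
s_2 = InvRound(s_1, k_5) = 0x5421
s_3 = InvRound(s_2, k_4) = 0x9F54
s_4 = InvRound(s_3, k_3) = 0x079F
s_5 = InvRound(s_4, k_2) = 0xCF07
s_6 = InvRound(s_5, k_1) = 0xB2CF
s_7 = InvRound(s_6, k_0) = 0xD9B2

0xD9B2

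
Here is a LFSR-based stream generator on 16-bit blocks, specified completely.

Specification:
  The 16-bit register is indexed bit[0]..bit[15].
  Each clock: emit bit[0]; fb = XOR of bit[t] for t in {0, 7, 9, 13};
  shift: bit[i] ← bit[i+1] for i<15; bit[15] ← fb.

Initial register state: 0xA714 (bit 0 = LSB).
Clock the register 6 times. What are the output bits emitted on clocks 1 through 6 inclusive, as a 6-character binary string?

reg_0 = 0xA714
clock 1: out=0, reg = 0x538A
clock 2: out=0, reg = 0x29C5
clock 3: out=1, reg = 0x94E2
clock 4: out=0, reg = 0xCA71
clock 5: out=1, reg = 0x6538
clock 6: out=0, reg = 0xB29C

001010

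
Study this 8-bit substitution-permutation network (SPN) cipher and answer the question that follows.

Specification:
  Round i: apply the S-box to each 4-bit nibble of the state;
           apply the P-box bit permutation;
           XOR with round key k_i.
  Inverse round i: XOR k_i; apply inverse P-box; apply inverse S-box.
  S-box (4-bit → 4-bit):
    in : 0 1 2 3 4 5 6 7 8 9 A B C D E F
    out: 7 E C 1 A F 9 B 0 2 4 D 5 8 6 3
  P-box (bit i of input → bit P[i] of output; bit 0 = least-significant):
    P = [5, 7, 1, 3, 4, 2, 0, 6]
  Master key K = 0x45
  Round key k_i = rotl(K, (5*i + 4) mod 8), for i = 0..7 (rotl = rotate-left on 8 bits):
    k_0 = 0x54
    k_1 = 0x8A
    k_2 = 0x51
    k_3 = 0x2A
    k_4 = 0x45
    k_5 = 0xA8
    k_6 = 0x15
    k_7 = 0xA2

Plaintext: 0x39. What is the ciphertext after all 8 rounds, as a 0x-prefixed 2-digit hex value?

0x0D

s_0 = plaintext = 0x39
s_1 = Round(s_0, k_0) = 0xC4
s_2 = Round(s_1, k_1) = 0x13
s_3 = Round(s_2, k_2) = 0x34
s_4 = Round(s_3, k_3) = 0xB2
s_5 = Round(s_4, k_4) = 0x1E
s_6 = Round(s_5, k_5) = 0x6F
s_7 = Round(s_6, k_6) = 0xE5
s_8 = Round(s_7, k_7) = 0x0D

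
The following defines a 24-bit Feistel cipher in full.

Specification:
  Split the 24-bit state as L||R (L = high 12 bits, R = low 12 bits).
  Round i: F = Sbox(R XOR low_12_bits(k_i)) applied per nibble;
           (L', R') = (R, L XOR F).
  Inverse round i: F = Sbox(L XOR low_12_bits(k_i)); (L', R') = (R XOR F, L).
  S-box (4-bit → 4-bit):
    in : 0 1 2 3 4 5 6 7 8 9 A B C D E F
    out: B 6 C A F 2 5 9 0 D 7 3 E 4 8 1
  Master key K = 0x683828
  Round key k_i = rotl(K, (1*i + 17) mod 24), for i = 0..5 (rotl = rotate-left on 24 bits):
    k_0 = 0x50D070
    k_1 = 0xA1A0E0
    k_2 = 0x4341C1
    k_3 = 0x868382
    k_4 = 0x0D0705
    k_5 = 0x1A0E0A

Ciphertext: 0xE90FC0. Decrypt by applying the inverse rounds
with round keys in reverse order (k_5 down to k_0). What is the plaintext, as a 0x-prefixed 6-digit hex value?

0xD9FA00

s_0 = ciphertext = 0xE90FC0
s_1 = InvRound(s_0, k_5) = 0x417E90
s_2 = InvRound(s_1, k_4) = 0x4FC417
s_3 = InvRound(s_2, k_3) = 0xD8F4FC
s_4 = InvRound(s_3, k_2) = 0xA04D8F
s_5 = InvRound(s_4, k_1) = 0xA00A04
s_6 = InvRound(s_5, k_0) = 0xD9FA00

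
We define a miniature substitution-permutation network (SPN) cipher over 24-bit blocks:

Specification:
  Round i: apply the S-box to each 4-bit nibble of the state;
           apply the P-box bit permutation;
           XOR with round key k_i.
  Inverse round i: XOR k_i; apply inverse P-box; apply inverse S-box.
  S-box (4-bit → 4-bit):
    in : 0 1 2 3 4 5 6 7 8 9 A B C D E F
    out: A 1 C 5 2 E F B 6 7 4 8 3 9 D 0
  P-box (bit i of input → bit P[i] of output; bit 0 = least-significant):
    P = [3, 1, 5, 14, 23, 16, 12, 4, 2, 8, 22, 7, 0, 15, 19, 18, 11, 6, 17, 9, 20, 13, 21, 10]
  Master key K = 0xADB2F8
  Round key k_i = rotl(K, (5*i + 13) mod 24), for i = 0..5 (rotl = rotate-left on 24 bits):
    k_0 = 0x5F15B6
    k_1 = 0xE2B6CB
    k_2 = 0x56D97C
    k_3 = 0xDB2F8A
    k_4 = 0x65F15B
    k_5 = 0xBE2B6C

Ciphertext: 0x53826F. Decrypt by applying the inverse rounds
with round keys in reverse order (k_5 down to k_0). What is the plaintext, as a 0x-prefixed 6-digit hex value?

0x9D0654

s_0 = ciphertext = 0x53826F
s_1 = InvRound(s_0, k_5) = 0x8168C4
s_2 = InvRound(s_1, k_4) = 0xA176EC
s_3 = InvRound(s_2, k_3) = 0x39A9A5
s_4 = InvRound(s_3, k_2) = 0x88E25D
s_5 = InvRound(s_4, k_1) = 0x2AAE20
s_6 = InvRound(s_5, k_0) = 0x9D0654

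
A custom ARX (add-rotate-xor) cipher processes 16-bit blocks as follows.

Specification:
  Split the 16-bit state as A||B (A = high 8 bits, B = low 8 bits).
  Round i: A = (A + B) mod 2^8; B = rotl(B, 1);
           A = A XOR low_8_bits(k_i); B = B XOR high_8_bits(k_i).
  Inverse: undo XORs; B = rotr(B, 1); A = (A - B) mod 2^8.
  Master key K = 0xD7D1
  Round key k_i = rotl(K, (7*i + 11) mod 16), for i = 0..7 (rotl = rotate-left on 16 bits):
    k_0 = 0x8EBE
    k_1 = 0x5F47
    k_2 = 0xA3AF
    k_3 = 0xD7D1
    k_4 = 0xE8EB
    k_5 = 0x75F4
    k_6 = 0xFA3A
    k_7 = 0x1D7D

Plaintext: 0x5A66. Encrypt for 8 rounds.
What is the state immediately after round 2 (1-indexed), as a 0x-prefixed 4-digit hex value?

0x87DB

s_0 = plaintext = 0x5A66
s_1 = Round(s_0, k_0) = 0x7E42
s_2 = Round(s_1, k_1) = 0x87DB
s_3 = Round(s_2, k_2) = 0xCD14
s_4 = Round(s_3, k_3) = 0x30FF
s_5 = Round(s_4, k_4) = 0xC417
s_6 = Round(s_5, k_5) = 0x2F5B
s_7 = Round(s_6, k_6) = 0xB04C
s_8 = Round(s_7, k_7) = 0x8185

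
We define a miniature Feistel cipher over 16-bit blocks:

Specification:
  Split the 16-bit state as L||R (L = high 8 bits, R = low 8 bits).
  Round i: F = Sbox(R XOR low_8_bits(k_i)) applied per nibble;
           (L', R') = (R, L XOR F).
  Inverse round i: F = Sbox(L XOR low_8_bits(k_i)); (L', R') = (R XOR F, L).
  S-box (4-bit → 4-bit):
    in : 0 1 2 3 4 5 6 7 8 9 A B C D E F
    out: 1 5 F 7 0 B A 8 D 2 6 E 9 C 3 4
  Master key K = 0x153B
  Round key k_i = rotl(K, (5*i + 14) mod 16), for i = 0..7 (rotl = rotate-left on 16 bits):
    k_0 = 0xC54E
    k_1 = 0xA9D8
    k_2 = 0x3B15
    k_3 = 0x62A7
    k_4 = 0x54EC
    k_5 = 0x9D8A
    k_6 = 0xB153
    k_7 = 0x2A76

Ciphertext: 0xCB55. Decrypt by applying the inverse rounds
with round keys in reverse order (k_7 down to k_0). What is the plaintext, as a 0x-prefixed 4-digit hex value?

s_0 = ciphertext = 0xCB55
s_1 = InvRound(s_0, k_7) = 0xB9CB
s_2 = InvRound(s_1, k_6) = 0xFDB9
s_3 = InvRound(s_2, k_5) = 0x31FD
s_4 = InvRound(s_3, k_4) = 0x3131
s_5 = InvRound(s_4, k_3) = 0x1B31
s_6 = InvRound(s_5, k_2) = 0x221B
s_7 = InvRound(s_6, k_1) = 0x5D22
s_8 = InvRound(s_7, k_0) = 0x755D

0x755D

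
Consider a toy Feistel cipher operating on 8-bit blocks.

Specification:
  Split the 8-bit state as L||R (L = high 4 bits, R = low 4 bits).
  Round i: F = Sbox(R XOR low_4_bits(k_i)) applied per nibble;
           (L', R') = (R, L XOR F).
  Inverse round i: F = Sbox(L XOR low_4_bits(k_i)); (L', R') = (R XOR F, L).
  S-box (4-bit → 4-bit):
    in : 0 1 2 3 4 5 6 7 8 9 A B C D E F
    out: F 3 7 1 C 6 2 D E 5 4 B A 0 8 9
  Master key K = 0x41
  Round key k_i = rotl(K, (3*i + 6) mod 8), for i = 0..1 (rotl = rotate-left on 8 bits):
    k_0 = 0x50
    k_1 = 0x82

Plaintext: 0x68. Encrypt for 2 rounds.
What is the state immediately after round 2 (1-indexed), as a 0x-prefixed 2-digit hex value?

s_0 = plaintext = 0x68
s_1 = Round(s_0, k_0) = 0x88
s_2 = Round(s_1, k_1) = 0x8C

0x8C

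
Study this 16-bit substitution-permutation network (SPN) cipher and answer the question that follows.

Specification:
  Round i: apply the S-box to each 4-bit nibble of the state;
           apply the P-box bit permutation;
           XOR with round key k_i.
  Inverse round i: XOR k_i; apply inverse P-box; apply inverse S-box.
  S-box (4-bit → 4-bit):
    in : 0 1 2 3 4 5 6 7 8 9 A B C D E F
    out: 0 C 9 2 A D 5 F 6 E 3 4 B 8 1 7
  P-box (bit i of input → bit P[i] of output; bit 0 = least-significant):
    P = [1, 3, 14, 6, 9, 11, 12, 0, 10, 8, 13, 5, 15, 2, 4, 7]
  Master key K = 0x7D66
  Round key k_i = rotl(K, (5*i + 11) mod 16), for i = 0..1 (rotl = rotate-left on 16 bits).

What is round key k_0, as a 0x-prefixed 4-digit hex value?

K = 0x7D66
k_0 = rotl(K, (5*0+11) mod 16) = rotl(K, 11) = 0x33EB

0x33EB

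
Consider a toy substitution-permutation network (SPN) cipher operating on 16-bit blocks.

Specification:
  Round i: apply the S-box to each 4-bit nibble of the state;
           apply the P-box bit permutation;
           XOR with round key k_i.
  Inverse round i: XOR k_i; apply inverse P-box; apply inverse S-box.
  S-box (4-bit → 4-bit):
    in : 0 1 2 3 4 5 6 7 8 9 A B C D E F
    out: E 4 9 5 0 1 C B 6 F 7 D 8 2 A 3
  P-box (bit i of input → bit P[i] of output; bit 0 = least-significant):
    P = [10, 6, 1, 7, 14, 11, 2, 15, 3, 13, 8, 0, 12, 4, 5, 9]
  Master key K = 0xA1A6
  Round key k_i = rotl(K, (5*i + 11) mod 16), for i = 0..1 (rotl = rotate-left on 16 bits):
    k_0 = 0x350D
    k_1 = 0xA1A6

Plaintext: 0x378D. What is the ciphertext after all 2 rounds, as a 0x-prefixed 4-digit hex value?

0x0350

s_0 = plaintext = 0x378D
s_1 = Round(s_0, k_0) = 0x0D60
s_2 = Round(s_1, k_1) = 0x0350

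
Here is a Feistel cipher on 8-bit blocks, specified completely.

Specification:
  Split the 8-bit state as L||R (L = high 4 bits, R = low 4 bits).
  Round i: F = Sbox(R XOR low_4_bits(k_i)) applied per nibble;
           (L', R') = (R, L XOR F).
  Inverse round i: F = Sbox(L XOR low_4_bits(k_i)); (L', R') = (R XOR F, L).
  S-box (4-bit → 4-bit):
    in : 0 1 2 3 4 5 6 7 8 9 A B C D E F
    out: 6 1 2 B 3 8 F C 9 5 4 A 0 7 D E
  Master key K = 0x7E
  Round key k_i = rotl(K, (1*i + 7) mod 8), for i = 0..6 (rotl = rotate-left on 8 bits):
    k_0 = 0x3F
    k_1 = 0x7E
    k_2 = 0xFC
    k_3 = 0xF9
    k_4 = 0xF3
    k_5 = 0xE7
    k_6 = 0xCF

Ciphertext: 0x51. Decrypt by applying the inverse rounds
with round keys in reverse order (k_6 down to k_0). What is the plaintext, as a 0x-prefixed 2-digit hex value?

0x8F

s_0 = ciphertext = 0x51
s_1 = InvRound(s_0, k_6) = 0x55
s_2 = InvRound(s_1, k_5) = 0x75
s_3 = InvRound(s_2, k_4) = 0x67
s_4 = InvRound(s_3, k_3) = 0x96
s_5 = InvRound(s_4, k_2) = 0xE9
s_6 = InvRound(s_5, k_1) = 0xFE
s_7 = InvRound(s_6, k_0) = 0x8F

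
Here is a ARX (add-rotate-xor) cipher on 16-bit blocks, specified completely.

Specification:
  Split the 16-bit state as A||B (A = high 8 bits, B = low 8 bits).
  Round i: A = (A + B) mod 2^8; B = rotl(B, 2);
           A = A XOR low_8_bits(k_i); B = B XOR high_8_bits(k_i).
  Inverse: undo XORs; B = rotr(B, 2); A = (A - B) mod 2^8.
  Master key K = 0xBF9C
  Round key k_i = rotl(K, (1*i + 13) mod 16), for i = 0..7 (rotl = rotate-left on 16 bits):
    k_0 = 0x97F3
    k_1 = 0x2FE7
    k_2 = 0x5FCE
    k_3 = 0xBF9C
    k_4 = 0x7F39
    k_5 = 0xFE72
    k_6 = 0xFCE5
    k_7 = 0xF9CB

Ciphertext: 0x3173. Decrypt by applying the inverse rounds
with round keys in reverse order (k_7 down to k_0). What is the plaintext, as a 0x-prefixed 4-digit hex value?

0x749C

s_0 = ciphertext = 0x3173
s_1 = InvRound(s_0, k_7) = 0x58A2
s_2 = InvRound(s_1, k_6) = 0x2697
s_3 = InvRound(s_2, k_5) = 0xFA5A
s_4 = InvRound(s_3, k_4) = 0x7A49
s_5 = InvRound(s_4, k_3) = 0x29BD
s_6 = InvRound(s_5, k_2) = 0x2FB8
s_7 = InvRound(s_6, k_1) = 0xE3E5
s_8 = InvRound(s_7, k_0) = 0x749C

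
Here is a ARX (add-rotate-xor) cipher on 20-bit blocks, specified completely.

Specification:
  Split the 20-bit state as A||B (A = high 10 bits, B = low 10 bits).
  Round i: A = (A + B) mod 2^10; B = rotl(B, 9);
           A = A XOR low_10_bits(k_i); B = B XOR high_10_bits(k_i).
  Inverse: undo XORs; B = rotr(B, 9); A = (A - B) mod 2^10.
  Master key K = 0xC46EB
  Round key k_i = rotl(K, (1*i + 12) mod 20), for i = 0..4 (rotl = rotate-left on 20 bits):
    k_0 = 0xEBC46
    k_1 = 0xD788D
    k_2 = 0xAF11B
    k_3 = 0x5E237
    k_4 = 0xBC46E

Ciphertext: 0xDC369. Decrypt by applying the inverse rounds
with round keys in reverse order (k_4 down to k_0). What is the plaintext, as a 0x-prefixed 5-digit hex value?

s_0 = ciphertext = 0xDC369
s_1 = InvRound(s_0, k_4) = 0xFBB30
s_2 = InvRound(s_1, k_3) = 0x52091
s_3 = InvRound(s_2, k_2) = 0xFE05B
s_4 = InvRound(s_3, k_1) = 0x5AA0B
s_5 = InvRound(s_4, k_0) = 0x79348

0x79348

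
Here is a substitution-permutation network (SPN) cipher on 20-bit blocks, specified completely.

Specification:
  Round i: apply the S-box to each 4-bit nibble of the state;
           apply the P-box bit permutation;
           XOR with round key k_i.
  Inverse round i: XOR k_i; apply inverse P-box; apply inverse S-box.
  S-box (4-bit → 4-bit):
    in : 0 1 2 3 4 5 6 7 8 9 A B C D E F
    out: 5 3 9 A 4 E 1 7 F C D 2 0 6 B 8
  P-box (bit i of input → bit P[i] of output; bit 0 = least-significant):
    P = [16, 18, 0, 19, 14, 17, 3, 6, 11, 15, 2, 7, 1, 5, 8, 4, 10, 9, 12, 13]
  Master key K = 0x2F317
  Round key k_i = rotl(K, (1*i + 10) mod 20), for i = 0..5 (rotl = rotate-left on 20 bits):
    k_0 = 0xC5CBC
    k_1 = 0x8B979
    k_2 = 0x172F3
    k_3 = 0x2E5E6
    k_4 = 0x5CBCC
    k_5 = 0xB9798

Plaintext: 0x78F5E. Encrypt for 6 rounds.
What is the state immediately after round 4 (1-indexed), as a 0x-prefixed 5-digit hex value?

0x4E829

s_0 = plaintext = 0x78F5E
s_1 = Round(s_0, k_0) = 0x34B46
s_2 = Round(s_1, k_1) = 0x91A71
s_3 = Round(s_2, k_2) = 0x60A5D
s_4 = Round(s_3, k_3) = 0x4E829
s_5 = Round(s_4, k_4) = 0xD133B
s_6 = Round(s_5, k_5) = 0xD057A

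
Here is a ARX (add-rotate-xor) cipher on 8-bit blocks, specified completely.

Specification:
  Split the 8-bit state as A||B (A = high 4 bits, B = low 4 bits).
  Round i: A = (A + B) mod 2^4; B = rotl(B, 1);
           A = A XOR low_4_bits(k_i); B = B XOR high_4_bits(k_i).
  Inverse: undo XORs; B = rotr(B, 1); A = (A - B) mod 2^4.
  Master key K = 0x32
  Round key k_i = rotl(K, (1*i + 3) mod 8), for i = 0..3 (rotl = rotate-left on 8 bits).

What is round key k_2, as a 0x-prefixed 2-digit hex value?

0x46

K = 0x32
k_0 = rotl(K, (1*0+3) mod 8) = rotl(K, 3) = 0x91
k_1 = rotl(K, (1*1+3) mod 8) = rotl(K, 4) = 0x23
k_2 = rotl(K, (1*2+3) mod 8) = rotl(K, 5) = 0x46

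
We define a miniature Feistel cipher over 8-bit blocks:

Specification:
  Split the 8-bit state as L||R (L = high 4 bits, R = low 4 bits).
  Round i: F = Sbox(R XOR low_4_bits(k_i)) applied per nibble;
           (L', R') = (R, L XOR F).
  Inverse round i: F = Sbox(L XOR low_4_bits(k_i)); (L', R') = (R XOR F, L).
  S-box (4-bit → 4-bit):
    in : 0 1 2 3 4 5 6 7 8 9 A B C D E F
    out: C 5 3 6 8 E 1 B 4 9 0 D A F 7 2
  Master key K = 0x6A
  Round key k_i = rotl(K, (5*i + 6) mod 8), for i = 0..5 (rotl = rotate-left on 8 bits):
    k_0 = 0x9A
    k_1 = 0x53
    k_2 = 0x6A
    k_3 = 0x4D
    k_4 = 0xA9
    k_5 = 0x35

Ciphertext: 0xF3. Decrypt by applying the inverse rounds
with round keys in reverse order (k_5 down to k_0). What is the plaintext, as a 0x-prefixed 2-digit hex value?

0x3A

s_0 = ciphertext = 0xF3
s_1 = InvRound(s_0, k_5) = 0x3F
s_2 = InvRound(s_1, k_4) = 0xF3
s_3 = InvRound(s_2, k_3) = 0x0F
s_4 = InvRound(s_3, k_2) = 0xF0
s_5 = InvRound(s_4, k_1) = 0xAF
s_6 = InvRound(s_5, k_0) = 0x3A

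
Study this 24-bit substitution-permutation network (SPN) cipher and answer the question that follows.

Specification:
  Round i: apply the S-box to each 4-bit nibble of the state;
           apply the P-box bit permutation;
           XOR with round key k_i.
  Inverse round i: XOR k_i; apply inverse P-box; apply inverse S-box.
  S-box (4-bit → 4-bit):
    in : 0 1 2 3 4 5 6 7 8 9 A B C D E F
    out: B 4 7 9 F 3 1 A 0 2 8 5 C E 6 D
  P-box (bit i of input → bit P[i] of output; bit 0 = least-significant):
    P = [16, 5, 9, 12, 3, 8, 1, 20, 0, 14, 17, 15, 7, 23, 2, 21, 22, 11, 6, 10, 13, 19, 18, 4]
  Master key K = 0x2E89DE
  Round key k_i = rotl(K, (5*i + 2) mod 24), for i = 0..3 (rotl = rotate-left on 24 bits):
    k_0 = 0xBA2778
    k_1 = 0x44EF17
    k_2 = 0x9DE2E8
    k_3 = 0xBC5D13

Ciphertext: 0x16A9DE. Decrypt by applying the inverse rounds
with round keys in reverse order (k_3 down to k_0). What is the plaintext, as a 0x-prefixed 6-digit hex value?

0x69802E

s_0 = ciphertext = 0x16A9DE
s_1 = InvRound(s_0, k_3) = 0x5C446A
s_2 = InvRound(s_1, k_2) = 0x635A1B
s_3 = InvRound(s_2, k_1) = 0xBACC53
s_4 = InvRound(s_3, k_0) = 0x69802E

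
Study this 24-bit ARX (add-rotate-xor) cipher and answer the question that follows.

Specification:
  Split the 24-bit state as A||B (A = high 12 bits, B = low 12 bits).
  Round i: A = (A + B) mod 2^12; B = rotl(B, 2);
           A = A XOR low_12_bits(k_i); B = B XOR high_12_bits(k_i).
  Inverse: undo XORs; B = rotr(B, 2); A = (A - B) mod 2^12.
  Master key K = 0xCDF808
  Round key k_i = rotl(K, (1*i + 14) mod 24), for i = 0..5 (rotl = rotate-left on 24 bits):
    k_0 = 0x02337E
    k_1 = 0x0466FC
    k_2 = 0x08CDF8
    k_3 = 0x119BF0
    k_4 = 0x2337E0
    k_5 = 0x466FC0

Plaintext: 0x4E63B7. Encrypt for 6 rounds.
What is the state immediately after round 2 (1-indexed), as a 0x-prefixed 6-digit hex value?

0xC1EBB9

s_0 = plaintext = 0x4E63B7
s_1 = Round(s_0, k_0) = 0xBE3EFF
s_2 = Round(s_1, k_1) = 0xC1EBB9
s_3 = Round(s_2, k_2) = 0xA2FE6A
s_4 = Round(s_3, k_3) = 0x3698B2
s_5 = Round(s_4, k_4) = 0xBFB0F9
s_6 = Round(s_5, k_5) = 0x334782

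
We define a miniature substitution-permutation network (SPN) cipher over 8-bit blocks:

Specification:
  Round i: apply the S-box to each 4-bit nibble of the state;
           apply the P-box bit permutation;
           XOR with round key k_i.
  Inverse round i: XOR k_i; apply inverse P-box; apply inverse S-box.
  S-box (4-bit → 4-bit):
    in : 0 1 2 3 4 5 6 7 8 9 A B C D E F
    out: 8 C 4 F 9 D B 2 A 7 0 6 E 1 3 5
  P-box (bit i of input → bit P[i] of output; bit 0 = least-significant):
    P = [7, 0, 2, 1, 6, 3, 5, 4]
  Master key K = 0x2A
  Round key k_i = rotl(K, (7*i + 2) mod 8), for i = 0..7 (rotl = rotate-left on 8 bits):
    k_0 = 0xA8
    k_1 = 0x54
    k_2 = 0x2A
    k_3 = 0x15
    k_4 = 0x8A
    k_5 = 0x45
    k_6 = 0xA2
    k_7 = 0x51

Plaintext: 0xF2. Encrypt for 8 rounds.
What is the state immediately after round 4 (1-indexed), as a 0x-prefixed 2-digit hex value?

s_0 = plaintext = 0xF2
s_1 = Round(s_0, k_0) = 0xCC
s_2 = Round(s_1, k_1) = 0x6B
s_3 = Round(s_2, k_2) = 0x77
s_4 = Round(s_3, k_3) = 0x1C
s_5 = Round(s_4, k_4) = 0xBD
s_6 = Round(s_5, k_5) = 0xED
s_7 = Round(s_6, k_6) = 0x6A
s_8 = Round(s_7, k_7) = 0x09

0x1C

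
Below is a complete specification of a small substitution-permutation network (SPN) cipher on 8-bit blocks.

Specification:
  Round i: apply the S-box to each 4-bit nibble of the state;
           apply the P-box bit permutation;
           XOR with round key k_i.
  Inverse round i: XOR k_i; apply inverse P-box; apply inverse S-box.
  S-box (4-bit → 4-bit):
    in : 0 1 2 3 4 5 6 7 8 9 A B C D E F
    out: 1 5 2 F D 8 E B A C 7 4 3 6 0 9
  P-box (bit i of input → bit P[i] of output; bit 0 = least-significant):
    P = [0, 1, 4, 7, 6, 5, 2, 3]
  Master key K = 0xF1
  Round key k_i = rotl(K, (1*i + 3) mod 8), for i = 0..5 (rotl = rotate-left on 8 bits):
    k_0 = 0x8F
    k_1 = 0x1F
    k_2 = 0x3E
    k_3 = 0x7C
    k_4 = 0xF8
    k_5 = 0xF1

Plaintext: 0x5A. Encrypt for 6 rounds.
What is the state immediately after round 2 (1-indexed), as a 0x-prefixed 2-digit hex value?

s_0 = plaintext = 0x5A
s_1 = Round(s_0, k_0) = 0x94
s_2 = Round(s_1, k_1) = 0x82
s_3 = Round(s_2, k_2) = 0x14
s_4 = Round(s_3, k_3) = 0xA9
s_5 = Round(s_4, k_4) = 0x0C
s_6 = Round(s_5, k_5) = 0xB2

0x82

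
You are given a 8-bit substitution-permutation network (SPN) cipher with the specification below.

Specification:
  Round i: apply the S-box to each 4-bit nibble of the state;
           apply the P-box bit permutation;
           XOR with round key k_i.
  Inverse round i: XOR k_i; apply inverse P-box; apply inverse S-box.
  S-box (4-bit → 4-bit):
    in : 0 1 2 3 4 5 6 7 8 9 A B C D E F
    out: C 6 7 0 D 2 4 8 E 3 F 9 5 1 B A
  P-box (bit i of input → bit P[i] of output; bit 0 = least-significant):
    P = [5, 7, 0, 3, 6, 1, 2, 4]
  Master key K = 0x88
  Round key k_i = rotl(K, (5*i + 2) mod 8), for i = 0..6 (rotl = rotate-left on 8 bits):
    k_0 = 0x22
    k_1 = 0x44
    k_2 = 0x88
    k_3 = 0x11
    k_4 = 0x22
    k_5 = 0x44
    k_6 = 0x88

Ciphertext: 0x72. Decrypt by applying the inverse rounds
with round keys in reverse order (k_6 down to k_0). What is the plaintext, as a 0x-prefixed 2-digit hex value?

0xAA

s_0 = ciphertext = 0x72
s_1 = InvRound(s_0, k_6) = 0xEE
s_2 = InvRound(s_1, k_5) = 0x5E
s_3 = InvRound(s_2, k_4) = 0x4B
s_4 = InvRound(s_3, k_3) = 0xE7
s_5 = InvRound(s_4, k_2) = 0x24
s_6 = InvRound(s_5, k_1) = 0xDD
s_7 = InvRound(s_6, k_0) = 0xAA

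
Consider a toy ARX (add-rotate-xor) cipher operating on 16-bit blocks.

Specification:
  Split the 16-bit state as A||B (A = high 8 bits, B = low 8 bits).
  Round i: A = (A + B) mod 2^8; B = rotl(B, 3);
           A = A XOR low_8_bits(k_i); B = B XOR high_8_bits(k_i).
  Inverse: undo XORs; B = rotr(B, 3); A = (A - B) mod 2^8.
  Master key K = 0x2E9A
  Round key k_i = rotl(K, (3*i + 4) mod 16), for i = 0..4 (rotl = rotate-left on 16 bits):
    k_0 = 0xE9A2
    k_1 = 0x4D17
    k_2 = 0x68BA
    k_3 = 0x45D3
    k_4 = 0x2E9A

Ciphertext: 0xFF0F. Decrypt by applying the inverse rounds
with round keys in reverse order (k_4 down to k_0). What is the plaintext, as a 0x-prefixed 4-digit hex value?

s_0 = ciphertext = 0xFF0F
s_1 = InvRound(s_0, k_4) = 0x4124
s_2 = InvRound(s_1, k_3) = 0x662C
s_3 = InvRound(s_2, k_2) = 0x5488
s_4 = InvRound(s_3, k_1) = 0x8BB8
s_5 = InvRound(s_4, k_0) = 0xFF2A

0xFF2A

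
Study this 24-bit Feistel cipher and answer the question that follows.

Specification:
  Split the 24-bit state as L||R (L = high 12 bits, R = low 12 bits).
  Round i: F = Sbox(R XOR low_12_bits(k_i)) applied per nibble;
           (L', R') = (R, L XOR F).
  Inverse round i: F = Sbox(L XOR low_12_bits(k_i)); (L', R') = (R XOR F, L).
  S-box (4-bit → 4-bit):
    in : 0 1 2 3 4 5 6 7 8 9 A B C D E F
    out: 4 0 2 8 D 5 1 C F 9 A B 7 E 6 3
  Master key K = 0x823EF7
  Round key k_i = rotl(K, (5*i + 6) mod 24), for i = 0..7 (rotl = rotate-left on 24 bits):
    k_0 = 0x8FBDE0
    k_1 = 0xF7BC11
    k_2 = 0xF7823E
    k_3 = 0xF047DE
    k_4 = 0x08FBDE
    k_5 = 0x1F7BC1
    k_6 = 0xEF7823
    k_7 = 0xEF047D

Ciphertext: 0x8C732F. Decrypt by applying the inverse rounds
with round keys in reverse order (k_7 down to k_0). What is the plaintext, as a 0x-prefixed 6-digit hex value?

0xB8D314

s_0 = ciphertext = 0x8C732F
s_1 = InvRound(s_0, k_7) = 0x4958C7
s_2 = InvRound(s_1, k_6) = 0xF76495
s_3 = InvRound(s_2, k_5) = 0x929F76
s_4 = InvRound(s_3, k_4) = 0xD4A929
s_5 = InvRound(s_4, k_3) = 0x3B4D4A
s_6 = InvRound(s_5, k_2) = 0xDB03B4
s_7 = InvRound(s_6, k_1) = 0x314DB0
s_8 = InvRound(s_7, k_0) = 0xB8D314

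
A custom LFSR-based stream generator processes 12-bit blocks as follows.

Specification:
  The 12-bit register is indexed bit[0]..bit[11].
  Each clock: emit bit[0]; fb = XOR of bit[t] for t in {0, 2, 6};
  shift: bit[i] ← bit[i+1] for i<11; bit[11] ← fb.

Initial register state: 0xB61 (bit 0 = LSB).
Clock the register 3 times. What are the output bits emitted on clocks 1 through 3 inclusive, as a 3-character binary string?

reg_0 = 0xB61
clock 1: out=1, reg = 0x5B0
clock 2: out=0, reg = 0x2D8
clock 3: out=0, reg = 0x96C

100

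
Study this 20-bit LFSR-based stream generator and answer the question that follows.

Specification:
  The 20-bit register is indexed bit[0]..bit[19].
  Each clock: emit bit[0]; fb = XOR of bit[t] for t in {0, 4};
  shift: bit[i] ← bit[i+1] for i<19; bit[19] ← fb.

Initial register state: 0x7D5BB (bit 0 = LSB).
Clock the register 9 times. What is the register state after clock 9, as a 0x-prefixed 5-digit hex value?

reg_0 = 0x7D5BB
clock 1: out=1, reg = 0x3EADD
clock 2: out=1, reg = 0x1F56E
clock 3: out=0, reg = 0x0FAB7
clock 4: out=1, reg = 0x07D5B
clock 5: out=1, reg = 0x03EAD
clock 6: out=1, reg = 0x81F56
clock 7: out=0, reg = 0xC0FAB
clock 8: out=1, reg = 0xE07D5
clock 9: out=1, reg = 0x703EA

0x703EA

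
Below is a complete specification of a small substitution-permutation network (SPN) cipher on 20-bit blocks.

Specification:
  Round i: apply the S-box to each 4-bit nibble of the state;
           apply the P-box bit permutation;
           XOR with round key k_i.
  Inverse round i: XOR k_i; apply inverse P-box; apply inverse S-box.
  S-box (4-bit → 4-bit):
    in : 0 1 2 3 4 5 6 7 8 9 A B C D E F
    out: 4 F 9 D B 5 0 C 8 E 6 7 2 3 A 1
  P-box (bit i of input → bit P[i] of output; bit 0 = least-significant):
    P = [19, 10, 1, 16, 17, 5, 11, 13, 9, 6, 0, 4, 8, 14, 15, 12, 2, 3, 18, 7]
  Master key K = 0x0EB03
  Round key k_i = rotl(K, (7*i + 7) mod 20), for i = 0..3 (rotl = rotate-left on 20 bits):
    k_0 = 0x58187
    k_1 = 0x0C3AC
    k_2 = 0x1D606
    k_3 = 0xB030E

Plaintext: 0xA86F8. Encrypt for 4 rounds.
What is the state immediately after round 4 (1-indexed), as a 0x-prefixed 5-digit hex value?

0x5037D

s_0 = plaintext = 0xA86F8
s_1 = Round(s_0, k_0) = 0x2918F
s_2 = Round(s_1, k_1) = 0x83179
s_3 = Round(s_2, k_2) = 0x069D5
s_4 = Round(s_3, k_3) = 0x5037D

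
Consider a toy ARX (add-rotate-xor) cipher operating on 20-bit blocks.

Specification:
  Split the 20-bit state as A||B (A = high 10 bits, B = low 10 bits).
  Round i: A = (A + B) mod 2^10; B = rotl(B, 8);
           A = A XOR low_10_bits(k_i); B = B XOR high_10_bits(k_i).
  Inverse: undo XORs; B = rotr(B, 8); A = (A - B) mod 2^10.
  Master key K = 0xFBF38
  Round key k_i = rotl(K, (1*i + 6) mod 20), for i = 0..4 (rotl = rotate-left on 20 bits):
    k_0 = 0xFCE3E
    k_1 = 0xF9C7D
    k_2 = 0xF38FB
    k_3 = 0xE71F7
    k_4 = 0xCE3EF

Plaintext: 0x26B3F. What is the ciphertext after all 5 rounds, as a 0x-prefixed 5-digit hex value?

s_0 = plaintext = 0x26B3F
s_1 = Round(s_0, k_0) = 0x79C3C
s_2 = Round(s_1, k_1) = 0x97BE8
s_3 = Round(s_2, k_2) = 0xAF734
s_4 = Round(s_3, k_3) = 0x01B51
s_5 = Round(s_4, k_4) = 0x2E2EC

0x2E2EC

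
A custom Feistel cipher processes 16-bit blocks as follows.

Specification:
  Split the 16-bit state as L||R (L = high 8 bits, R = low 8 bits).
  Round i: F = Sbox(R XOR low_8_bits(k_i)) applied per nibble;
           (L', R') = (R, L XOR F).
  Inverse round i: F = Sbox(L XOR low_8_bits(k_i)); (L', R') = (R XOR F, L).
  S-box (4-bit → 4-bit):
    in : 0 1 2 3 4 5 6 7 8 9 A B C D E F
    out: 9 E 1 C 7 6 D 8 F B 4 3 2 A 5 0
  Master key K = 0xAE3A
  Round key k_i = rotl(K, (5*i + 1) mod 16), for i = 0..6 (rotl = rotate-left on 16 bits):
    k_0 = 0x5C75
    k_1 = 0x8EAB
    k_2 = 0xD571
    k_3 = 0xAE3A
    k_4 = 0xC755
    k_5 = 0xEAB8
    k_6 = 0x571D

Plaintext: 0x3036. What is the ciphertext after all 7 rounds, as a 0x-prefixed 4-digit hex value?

0x88E7

s_0 = plaintext = 0x3036
s_1 = Round(s_0, k_0) = 0x364C
s_2 = Round(s_1, k_1) = 0x4C6E
s_3 = Round(s_2, k_2) = 0x6EAC
s_4 = Round(s_3, k_3) = 0xACD3
s_5 = Round(s_4, k_4) = 0xD351
s_6 = Round(s_5, k_5) = 0x5188
s_7 = Round(s_6, k_6) = 0x88E7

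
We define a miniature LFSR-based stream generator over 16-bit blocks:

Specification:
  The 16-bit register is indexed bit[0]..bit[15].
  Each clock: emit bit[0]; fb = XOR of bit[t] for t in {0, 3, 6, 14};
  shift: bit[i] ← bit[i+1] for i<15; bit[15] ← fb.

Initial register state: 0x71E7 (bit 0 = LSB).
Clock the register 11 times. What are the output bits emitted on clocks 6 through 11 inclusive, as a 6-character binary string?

reg_0 = 0x71E7
clock 1: out=1, reg = 0xB8F3
clock 2: out=1, reg = 0x5C79
clock 3: out=1, reg = 0x2E3C
clock 4: out=0, reg = 0x971E
clock 5: out=0, reg = 0xCB8F
clock 6: out=1, reg = 0xE5C7
clock 7: out=1, reg = 0xF2E3
clock 8: out=1, reg = 0xF971
clock 9: out=1, reg = 0xFCB8
clock 10: out=0, reg = 0x7E5C
clock 11: out=0, reg = 0xBF2E

111100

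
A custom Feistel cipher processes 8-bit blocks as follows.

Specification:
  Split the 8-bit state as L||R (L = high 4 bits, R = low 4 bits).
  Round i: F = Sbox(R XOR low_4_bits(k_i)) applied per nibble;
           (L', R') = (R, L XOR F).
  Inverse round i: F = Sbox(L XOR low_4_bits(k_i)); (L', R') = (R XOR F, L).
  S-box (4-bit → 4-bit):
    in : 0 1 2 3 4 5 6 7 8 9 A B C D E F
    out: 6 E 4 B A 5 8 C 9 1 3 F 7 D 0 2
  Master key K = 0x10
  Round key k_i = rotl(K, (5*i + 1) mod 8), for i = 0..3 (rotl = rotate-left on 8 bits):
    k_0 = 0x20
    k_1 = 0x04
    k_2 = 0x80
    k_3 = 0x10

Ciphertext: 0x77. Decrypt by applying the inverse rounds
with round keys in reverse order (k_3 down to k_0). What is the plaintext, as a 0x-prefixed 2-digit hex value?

0xFC

s_0 = ciphertext = 0x77
s_1 = InvRound(s_0, k_3) = 0xB7
s_2 = InvRound(s_1, k_2) = 0x8B
s_3 = InvRound(s_2, k_1) = 0xC8
s_4 = InvRound(s_3, k_0) = 0xFC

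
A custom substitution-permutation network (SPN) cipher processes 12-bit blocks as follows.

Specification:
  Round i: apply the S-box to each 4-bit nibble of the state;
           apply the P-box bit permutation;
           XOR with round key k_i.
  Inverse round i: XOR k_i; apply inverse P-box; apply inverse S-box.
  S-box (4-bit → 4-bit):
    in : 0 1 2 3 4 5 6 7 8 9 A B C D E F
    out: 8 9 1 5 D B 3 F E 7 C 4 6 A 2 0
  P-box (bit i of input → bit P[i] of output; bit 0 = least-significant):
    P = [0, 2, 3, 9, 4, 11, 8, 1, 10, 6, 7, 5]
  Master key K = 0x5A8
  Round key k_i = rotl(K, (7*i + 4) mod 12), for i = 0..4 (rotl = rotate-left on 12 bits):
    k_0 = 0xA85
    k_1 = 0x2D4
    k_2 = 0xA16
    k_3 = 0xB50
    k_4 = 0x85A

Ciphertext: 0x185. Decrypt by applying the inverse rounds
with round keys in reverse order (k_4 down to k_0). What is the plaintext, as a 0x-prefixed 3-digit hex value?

0x703

s_0 = ciphertext = 0x185
s_1 = InvRound(s_0, k_4) = 0xC79
s_2 = InvRound(s_1, k_3) = 0x1B4
s_3 = InvRound(s_2, k_2) = 0xA80
s_4 = InvRound(s_3, k_1) = 0xE6E
s_5 = InvRound(s_4, k_0) = 0x703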